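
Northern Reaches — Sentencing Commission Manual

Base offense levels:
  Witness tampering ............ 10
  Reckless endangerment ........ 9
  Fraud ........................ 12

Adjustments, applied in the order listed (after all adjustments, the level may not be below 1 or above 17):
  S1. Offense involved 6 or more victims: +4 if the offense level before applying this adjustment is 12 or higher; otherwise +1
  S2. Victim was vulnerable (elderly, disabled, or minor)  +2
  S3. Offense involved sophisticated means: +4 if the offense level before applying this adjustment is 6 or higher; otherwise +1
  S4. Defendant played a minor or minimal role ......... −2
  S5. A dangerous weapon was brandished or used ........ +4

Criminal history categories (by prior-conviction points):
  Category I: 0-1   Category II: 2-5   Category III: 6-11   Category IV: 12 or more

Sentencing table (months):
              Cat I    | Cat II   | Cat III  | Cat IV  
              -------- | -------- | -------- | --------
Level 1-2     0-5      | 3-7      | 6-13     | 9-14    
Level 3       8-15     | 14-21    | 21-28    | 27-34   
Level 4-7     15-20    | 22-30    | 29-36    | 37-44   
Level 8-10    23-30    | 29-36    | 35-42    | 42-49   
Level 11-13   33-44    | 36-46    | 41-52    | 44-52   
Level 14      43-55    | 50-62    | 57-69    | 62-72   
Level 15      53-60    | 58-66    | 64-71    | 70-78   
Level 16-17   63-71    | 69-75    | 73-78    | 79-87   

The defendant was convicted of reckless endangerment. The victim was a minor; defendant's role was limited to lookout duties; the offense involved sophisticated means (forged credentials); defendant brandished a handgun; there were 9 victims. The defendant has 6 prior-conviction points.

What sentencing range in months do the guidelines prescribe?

Base offense level for reckless endangerment: 9.
S1 applies (level before this adjustment is 9 < 12, so +1): 9 + 1 = 10.
S2 applies: 10 + 2 = 12.
S3 applies (level before this adjustment is 12 ≥ 6, so +4): 12 + 4 = 16.
S4 applies: 16 − 2 = 14.
S5 applies: 14 + 4 = 18.
Level 18 exceeds the maximum of 17; capped at 17.
Final offense level: 17.
Criminal history: 6 prior points → Category III (6-11).
Level 17 falls in the 16-17 band.
Grid: Level 16-17 × Category III = 73-78 months.

73-78 months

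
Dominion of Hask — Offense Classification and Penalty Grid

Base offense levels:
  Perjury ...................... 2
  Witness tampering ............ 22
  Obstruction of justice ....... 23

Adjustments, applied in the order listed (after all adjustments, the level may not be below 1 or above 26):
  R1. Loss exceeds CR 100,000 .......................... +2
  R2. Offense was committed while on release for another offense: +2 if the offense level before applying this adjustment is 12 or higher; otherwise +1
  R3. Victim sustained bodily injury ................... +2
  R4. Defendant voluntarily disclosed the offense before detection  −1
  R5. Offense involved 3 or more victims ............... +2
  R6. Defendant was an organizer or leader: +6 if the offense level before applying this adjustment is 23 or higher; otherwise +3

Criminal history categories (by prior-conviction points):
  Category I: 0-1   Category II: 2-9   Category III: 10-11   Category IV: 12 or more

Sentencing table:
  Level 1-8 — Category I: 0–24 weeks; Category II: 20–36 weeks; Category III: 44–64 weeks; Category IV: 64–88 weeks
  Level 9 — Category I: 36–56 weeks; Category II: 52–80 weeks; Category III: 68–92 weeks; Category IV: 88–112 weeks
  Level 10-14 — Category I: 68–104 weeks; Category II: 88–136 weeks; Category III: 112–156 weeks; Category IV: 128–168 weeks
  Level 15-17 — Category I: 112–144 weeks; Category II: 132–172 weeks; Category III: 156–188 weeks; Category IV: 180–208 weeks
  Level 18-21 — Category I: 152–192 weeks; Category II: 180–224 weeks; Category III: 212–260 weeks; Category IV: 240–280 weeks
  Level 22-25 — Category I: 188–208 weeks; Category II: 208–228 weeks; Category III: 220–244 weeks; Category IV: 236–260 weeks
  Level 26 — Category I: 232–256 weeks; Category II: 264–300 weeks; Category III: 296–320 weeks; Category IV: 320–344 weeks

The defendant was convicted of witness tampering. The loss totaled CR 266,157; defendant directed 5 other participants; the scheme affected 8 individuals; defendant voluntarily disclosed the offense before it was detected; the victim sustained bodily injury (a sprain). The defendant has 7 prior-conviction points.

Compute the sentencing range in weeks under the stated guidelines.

264-300 weeks

Base offense level for witness tampering: 22.
R1 applies: 22 + 2 = 24.
R3 applies: 24 + 2 = 26.
R4 applies: 26 − 1 = 25.
R5 applies: 25 + 2 = 27.
R6 applies (level before this adjustment is 27 ≥ 23, so +6): 27 + 6 = 33.
Level 33 exceeds the maximum of 26; capped at 26.
Final offense level: 26.
Criminal history: 7 prior points → Category II (2-9).
Level 26 falls in the 26 band.
Grid: Level 26 × Category II = 264-300 weeks.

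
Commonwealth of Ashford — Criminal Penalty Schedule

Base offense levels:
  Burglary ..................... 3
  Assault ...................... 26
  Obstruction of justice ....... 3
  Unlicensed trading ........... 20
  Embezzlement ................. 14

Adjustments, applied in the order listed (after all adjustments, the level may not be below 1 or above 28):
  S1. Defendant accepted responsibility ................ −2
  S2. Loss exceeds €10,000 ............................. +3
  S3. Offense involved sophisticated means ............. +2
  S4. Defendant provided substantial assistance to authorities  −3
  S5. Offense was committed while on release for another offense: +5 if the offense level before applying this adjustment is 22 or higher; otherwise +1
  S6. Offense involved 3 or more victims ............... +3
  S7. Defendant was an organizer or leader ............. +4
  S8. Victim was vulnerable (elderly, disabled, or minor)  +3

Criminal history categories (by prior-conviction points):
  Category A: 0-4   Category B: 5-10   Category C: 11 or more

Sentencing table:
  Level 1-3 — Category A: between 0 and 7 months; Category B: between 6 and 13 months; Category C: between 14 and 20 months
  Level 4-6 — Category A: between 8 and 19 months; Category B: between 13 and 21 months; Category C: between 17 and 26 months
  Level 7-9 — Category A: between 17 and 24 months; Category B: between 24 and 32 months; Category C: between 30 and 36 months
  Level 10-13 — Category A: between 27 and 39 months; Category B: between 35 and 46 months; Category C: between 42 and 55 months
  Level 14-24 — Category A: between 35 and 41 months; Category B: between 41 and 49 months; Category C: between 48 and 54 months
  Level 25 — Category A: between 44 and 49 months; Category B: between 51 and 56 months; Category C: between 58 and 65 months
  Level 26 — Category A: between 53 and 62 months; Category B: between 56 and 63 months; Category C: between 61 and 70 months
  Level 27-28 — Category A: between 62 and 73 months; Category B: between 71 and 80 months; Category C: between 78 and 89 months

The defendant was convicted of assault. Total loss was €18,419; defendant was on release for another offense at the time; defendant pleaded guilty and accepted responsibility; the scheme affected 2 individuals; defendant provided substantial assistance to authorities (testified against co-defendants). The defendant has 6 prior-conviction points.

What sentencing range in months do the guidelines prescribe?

Base offense level for assault: 26.
S1 applies: 26 − 2 = 24.
S2 applies: 24 + 3 = 27.
S4 applies: 27 − 3 = 24.
S5 applies (level before this adjustment is 24 ≥ 22, so +5): 24 + 5 = 29.
S7 does not apply.
S8 does not apply.
Level 29 exceeds the maximum of 28; capped at 28.
Final offense level: 28.
Criminal history: 6 prior points → Category B (5-10).
Level 28 falls in the 27-28 band.
Grid: Level 27-28 × Category B = 71-80 months.

71-80 months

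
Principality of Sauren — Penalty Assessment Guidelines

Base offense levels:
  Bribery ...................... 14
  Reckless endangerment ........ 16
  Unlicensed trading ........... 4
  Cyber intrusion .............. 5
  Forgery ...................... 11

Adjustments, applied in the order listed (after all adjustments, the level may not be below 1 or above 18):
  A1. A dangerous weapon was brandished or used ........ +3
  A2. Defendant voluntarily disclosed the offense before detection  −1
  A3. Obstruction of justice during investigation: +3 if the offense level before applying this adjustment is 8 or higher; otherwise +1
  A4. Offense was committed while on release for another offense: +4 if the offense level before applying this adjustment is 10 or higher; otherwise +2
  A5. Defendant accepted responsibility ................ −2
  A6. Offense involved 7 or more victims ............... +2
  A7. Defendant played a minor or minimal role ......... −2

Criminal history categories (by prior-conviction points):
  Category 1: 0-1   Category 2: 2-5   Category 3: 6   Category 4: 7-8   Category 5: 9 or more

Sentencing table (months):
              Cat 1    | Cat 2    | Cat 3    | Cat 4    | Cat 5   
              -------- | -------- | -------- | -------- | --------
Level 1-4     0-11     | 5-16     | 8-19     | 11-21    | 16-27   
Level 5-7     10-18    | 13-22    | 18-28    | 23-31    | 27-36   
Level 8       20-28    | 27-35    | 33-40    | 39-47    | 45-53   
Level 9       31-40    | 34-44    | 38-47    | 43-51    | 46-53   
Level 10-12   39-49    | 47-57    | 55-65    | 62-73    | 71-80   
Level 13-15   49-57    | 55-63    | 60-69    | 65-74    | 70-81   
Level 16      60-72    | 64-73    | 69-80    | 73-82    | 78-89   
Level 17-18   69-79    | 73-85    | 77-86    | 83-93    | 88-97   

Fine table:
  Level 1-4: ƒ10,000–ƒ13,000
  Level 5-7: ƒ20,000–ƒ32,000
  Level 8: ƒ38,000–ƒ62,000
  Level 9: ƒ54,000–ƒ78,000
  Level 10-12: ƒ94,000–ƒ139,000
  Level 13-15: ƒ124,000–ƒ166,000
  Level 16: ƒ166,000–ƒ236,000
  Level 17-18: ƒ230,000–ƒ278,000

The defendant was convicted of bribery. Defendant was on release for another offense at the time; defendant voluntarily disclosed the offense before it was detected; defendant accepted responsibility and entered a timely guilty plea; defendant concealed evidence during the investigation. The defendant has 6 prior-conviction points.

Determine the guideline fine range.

Base offense level for bribery: 14.
A1 does not apply.
A2 applies: 14 − 1 = 13.
A3 applies (level before this adjustment is 13 ≥ 8, so +3): 13 + 3 = 16.
A4 applies (level before this adjustment is 16 ≥ 10, so +4): 16 + 4 = 20.
A5 applies: 20 − 2 = 18.
A6 does not apply.
A7 does not apply.
Final offense level: 18.
Level 18 falls in the 17-18 band.
Fine table: Level 17-18 → ƒ230,000–ƒ278,000.

ƒ230,000–ƒ278,000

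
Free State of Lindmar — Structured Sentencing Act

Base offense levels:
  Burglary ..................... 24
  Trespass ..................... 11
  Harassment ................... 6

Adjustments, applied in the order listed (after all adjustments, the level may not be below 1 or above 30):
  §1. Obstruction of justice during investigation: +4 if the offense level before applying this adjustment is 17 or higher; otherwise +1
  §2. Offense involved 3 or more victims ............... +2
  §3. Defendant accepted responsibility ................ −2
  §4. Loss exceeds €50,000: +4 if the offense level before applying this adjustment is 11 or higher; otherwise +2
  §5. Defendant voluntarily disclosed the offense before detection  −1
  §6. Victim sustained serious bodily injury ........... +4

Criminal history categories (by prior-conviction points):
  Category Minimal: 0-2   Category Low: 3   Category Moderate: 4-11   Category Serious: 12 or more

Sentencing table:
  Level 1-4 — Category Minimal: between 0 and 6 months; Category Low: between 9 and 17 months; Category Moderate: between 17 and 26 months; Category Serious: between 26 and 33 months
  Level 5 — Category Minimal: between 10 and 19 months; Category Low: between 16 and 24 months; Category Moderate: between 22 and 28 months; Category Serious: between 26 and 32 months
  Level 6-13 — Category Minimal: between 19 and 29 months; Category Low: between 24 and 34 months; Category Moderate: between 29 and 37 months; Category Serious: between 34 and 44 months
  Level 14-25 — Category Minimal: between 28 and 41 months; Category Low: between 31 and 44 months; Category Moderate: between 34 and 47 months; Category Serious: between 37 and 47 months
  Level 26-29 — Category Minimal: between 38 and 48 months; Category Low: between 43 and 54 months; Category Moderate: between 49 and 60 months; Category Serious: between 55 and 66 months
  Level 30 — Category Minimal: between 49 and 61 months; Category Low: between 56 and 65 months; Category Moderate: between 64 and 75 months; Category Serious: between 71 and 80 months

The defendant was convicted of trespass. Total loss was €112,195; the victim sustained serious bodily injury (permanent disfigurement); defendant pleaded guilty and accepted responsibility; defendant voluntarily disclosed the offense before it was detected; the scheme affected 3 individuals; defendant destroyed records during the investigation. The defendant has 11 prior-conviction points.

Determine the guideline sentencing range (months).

34-47 months

Base offense level for trespass: 11.
§1 applies (level before this adjustment is 11 < 17, so +1): 11 + 1 = 12.
§2 applies: 12 + 2 = 14.
§3 applies: 14 − 2 = 12.
§4 applies (level before this adjustment is 12 ≥ 11, so +4): 12 + 4 = 16.
§5 applies: 16 − 1 = 15.
§6 applies: 15 + 4 = 19.
Final offense level: 19.
Criminal history: 11 prior points → Category Moderate (4-11).
Level 19 falls in the 14-25 band.
Grid: Level 14-25 × Category Moderate = 34-47 months.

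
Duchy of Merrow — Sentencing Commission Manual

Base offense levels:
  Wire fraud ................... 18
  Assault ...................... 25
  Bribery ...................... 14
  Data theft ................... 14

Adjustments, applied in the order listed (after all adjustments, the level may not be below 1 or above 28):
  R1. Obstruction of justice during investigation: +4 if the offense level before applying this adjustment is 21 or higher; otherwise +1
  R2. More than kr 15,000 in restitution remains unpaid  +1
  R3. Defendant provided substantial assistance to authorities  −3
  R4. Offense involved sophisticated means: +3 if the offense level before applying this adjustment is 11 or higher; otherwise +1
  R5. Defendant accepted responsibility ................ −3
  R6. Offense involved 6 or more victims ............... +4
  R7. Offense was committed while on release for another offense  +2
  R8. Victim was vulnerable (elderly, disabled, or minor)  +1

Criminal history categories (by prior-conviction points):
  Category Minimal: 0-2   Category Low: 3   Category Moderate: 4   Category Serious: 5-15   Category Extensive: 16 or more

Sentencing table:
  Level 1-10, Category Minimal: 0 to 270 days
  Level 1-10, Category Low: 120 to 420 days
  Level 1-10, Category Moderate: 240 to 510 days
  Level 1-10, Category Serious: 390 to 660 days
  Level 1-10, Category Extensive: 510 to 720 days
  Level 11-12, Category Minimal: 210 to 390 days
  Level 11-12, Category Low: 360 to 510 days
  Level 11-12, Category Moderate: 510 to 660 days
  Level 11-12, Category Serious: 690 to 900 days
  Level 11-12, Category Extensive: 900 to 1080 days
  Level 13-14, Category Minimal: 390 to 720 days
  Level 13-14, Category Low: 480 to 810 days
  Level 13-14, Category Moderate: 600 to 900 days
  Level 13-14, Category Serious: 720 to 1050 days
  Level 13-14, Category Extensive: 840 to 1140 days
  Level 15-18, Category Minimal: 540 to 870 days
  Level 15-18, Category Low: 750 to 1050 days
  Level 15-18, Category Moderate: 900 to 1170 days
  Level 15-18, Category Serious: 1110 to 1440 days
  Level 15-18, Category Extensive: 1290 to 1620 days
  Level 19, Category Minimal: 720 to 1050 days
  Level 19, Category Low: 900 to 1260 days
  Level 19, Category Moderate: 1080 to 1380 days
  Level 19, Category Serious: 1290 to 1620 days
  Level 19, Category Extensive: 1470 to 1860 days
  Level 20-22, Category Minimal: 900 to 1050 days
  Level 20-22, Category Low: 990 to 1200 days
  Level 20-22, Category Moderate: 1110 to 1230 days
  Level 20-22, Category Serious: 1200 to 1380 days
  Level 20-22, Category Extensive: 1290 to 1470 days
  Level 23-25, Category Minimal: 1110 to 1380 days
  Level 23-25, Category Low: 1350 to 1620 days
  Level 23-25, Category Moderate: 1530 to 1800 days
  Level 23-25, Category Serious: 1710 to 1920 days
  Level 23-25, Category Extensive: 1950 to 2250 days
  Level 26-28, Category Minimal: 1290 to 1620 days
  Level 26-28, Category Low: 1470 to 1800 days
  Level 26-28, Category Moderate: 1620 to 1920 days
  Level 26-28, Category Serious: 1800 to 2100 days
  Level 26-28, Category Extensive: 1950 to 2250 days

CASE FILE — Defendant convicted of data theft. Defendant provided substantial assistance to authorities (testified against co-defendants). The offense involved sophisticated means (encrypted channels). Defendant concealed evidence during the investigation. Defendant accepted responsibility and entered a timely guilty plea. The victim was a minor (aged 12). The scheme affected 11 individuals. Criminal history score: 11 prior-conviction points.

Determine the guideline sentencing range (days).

1110-1440 days

Base offense level for data theft: 14.
R1 applies (level before this adjustment is 14 < 21, so +1): 14 + 1 = 15.
R2 does not apply.
R3 applies: 15 − 3 = 12.
R4 applies (level before this adjustment is 12 ≥ 11, so +3): 12 + 3 = 15.
R5 applies: 15 − 3 = 12.
R6 applies: 12 + 4 = 16.
R7 does not apply.
R8 applies: 16 + 1 = 17.
Final offense level: 17.
Criminal history: 11 prior points → Category Serious (5-15).
Level 17 falls in the 15-18 band.
Grid: Level 15-18 × Category Serious = 1110-1440 days.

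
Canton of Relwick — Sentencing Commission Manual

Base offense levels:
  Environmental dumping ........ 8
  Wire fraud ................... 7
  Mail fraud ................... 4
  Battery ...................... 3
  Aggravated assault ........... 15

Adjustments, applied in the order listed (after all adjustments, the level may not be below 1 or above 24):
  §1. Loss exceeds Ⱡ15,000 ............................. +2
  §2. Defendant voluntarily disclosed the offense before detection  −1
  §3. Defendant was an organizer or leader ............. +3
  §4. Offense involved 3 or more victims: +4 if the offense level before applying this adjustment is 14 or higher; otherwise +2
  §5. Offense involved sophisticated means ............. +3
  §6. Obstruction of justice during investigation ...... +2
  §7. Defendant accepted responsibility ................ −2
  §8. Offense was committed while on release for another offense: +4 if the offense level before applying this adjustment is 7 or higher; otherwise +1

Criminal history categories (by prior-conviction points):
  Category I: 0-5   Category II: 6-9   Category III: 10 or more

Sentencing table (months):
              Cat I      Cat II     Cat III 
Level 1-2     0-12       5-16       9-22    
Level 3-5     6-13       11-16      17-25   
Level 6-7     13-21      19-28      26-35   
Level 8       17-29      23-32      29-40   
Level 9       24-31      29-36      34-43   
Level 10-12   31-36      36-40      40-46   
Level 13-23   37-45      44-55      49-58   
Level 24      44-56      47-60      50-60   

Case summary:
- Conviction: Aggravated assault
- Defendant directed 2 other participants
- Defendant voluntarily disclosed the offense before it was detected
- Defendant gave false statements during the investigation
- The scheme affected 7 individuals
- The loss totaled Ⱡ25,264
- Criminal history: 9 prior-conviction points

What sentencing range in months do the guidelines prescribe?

Base offense level for aggravated assault: 15.
§1 applies: 15 + 2 = 17.
§2 applies: 17 − 1 = 16.
§3 applies: 16 + 3 = 19.
§4 applies (level before this adjustment is 19 ≥ 14, so +4): 19 + 4 = 23.
§6 applies: 23 + 2 = 25.
§7 does not apply.
§8 does not apply.
Level 25 exceeds the maximum of 24; capped at 24.
Final offense level: 24.
Criminal history: 9 prior points → Category II (6-9).
Level 24 falls in the 24 band.
Grid: Level 24 × Category II = 47-60 months.

47-60 months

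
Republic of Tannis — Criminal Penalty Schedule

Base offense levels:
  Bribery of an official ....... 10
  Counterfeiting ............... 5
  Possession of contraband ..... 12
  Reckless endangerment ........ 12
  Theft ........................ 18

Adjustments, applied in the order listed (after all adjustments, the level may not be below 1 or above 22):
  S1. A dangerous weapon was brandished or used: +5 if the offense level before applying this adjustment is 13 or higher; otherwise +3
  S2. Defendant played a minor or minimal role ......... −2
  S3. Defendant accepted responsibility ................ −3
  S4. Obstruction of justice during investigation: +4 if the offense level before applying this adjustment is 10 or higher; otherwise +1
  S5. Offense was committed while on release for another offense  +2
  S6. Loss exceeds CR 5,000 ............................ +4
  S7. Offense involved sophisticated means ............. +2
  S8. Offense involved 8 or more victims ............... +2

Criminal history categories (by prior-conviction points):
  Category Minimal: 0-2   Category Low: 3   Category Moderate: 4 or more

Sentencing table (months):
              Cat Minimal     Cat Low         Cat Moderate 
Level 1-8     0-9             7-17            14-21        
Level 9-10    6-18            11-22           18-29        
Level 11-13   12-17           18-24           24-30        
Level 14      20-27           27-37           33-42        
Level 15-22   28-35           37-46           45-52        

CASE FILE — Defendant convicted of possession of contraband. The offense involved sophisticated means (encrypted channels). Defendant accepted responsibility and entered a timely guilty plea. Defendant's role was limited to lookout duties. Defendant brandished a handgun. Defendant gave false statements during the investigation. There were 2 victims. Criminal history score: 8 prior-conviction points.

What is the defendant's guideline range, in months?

Base offense level for possession of contraband: 12.
S1 applies (level before this adjustment is 12 < 13, so +3): 12 + 3 = 15.
S2 applies: 15 − 2 = 13.
S3 applies: 13 − 3 = 10.
S4 applies (level before this adjustment is 10 ≥ 10, so +4): 10 + 4 = 14.
S7 applies: 14 + 2 = 16.
S8 does not apply.
Final offense level: 16.
Criminal history: 8 prior points → Category Moderate (4+).
Level 16 falls in the 15-22 band.
Grid: Level 15-22 × Category Moderate = 45-52 months.

45-52 months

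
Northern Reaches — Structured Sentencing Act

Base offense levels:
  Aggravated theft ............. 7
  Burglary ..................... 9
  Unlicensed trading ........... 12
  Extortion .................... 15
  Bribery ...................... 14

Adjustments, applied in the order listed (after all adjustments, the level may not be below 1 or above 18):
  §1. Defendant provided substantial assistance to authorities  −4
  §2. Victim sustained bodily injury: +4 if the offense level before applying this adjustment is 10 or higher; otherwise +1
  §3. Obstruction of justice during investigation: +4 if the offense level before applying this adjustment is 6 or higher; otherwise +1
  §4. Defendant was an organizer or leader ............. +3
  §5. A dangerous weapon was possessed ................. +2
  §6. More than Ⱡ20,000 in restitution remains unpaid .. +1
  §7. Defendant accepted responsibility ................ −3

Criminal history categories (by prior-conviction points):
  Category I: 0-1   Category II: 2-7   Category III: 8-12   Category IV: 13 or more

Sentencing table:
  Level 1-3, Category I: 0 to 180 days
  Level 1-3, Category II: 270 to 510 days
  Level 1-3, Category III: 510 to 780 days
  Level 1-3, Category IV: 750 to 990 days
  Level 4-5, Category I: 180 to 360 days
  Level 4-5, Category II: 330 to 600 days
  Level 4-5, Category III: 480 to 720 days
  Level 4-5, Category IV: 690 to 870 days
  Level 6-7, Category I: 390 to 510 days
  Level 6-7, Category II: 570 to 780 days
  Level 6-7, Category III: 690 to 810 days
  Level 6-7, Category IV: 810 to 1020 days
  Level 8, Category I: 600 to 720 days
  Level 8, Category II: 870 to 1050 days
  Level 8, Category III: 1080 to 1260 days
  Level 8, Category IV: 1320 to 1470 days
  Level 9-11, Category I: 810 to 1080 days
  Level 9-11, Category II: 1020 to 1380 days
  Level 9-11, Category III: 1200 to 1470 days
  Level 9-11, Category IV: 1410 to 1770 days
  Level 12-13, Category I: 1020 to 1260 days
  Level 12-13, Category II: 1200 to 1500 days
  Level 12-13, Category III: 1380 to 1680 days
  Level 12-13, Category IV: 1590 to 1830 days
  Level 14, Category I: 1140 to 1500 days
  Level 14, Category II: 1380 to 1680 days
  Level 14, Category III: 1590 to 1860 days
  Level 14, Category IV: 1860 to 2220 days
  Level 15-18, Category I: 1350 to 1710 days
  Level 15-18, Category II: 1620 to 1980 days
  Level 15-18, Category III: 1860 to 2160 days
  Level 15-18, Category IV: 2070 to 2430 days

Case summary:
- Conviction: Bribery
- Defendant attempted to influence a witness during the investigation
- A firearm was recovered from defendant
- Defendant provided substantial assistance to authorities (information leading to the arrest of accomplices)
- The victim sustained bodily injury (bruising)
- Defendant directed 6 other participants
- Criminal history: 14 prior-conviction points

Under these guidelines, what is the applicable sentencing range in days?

Base offense level for bribery: 14.
§1 applies: 14 − 4 = 10.
§2 applies (level before this adjustment is 10 ≥ 10, so +4): 10 + 4 = 14.
§3 applies (level before this adjustment is 14 ≥ 6, so +4): 14 + 4 = 18.
§4 applies: 18 + 3 = 21.
§5 applies: 21 + 2 = 23.
§6 does not apply.
§7 does not apply.
Level 23 exceeds the maximum of 18; capped at 18.
Final offense level: 18.
Criminal history: 14 prior points → Category IV (13+).
Level 18 falls in the 15-18 band.
Grid: Level 15-18 × Category IV = 2070-2430 days.

2070-2430 days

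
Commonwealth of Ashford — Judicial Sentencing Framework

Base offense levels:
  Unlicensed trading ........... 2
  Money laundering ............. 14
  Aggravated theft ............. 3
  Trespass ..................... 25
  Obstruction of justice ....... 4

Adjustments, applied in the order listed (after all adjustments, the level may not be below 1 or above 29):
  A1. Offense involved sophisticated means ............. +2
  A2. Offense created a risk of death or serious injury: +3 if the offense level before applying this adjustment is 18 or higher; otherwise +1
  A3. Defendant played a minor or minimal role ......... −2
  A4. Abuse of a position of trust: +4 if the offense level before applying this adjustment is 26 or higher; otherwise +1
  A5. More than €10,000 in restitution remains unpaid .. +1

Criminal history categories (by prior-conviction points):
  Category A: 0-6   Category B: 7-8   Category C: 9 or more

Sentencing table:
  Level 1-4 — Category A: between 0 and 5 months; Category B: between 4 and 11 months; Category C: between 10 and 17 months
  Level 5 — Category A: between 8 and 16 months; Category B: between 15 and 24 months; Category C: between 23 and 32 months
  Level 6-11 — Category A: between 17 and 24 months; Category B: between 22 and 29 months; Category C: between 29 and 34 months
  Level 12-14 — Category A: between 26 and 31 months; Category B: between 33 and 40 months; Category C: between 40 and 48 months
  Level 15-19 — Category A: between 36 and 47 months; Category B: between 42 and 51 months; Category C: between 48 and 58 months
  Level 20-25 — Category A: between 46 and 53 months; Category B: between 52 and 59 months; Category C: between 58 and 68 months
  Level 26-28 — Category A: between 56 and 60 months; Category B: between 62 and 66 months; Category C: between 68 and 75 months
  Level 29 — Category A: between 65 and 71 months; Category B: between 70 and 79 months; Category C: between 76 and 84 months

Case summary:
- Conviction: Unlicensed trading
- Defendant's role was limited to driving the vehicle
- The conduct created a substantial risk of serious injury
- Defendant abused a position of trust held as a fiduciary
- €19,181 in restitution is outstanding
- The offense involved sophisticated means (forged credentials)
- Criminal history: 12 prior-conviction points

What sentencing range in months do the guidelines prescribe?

23-32 months

Base offense level for unlicensed trading: 2.
A1 applies: 2 + 2 = 4.
A2 applies (level before this adjustment is 4 < 18, so +1): 4 + 1 = 5.
A3 applies: 5 − 2 = 3.
A4 applies (level before this adjustment is 3 < 26, so +1): 3 + 1 = 4.
A5 applies: 4 + 1 = 5.
Final offense level: 5.
Criminal history: 12 prior points → Category C (9+).
Level 5 falls in the 5 band.
Grid: Level 5 × Category C = 23-32 months.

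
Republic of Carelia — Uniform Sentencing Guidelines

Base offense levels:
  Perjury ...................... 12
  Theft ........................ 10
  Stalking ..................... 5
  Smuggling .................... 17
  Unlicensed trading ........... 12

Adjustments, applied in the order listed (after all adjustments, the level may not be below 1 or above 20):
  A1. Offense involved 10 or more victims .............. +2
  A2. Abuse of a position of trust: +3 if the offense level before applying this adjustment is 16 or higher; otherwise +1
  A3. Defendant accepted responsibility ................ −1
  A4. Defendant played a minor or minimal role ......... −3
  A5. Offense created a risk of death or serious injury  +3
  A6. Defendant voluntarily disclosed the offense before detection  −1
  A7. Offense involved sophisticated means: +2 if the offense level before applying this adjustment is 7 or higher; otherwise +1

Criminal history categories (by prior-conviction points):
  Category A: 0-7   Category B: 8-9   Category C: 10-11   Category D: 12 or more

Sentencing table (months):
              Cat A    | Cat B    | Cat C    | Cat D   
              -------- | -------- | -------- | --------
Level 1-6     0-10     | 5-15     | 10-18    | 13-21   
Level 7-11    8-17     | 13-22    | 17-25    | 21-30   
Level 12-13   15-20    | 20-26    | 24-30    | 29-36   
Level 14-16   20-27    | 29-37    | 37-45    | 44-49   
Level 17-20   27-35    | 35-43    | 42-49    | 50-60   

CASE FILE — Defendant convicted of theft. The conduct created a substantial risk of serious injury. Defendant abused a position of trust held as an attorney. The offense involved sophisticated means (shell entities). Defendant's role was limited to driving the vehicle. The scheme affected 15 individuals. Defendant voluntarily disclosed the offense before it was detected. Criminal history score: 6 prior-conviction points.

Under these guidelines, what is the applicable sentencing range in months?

Base offense level for theft: 10.
A1 applies: 10 + 2 = 12.
A2 applies (level before this adjustment is 12 < 16, so +1): 12 + 1 = 13.
A3 does not apply.
A4 applies: 13 − 3 = 10.
A5 applies: 10 + 3 = 13.
A6 applies: 13 − 1 = 12.
A7 applies (level before this adjustment is 12 ≥ 7, so +2): 12 + 2 = 14.
Final offense level: 14.
Criminal history: 6 prior points → Category A (0-7).
Level 14 falls in the 14-16 band.
Grid: Level 14-16 × Category A = 20-27 months.

20-27 months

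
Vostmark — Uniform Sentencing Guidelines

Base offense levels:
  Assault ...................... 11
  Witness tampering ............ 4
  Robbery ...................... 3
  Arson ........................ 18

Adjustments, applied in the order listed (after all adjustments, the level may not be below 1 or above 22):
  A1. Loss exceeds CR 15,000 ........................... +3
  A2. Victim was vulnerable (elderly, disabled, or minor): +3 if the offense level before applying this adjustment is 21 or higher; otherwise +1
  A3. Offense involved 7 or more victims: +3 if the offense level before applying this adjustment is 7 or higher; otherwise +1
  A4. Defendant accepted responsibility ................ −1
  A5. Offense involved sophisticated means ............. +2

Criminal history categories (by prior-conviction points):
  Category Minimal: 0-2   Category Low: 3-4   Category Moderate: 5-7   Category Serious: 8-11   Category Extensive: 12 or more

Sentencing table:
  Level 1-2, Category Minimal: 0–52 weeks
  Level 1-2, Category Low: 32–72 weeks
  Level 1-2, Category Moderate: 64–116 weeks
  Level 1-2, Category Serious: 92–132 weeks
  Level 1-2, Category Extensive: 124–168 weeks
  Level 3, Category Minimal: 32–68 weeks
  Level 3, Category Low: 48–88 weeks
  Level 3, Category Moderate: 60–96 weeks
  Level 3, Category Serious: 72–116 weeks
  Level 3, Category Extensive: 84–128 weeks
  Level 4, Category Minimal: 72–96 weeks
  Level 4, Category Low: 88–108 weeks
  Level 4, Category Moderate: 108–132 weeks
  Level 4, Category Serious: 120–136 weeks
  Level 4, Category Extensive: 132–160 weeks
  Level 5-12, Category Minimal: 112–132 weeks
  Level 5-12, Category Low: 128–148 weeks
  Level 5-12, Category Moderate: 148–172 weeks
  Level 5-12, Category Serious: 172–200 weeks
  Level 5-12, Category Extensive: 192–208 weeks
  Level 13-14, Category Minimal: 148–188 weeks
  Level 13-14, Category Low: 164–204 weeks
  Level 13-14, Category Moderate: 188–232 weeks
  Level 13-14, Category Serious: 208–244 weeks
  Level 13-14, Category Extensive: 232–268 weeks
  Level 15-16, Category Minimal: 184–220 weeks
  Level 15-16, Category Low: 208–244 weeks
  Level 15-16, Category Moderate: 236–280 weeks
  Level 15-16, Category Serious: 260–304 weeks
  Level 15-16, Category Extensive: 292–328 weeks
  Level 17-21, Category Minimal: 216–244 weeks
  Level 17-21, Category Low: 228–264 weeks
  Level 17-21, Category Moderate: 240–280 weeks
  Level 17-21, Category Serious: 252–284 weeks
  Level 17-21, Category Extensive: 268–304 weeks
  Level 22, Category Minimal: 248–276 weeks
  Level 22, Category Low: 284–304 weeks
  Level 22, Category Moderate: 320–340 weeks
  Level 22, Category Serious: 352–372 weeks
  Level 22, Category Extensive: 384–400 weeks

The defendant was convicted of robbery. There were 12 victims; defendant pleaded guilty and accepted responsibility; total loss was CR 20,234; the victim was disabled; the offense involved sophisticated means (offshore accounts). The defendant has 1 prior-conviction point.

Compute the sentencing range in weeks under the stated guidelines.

Base offense level for robbery: 3.
A1 applies: 3 + 3 = 6.
A2 applies (level before this adjustment is 6 < 21, so +1): 6 + 1 = 7.
A3 applies (level before this adjustment is 7 ≥ 7, so +3): 7 + 3 = 10.
A4 applies: 10 − 1 = 9.
A5 applies: 9 + 2 = 11.
Final offense level: 11.
Criminal history: 1 prior point → Category Minimal (0-2).
Level 11 falls in the 5-12 band.
Grid: Level 5-12 × Category Minimal = 112-132 weeks.

112-132 weeks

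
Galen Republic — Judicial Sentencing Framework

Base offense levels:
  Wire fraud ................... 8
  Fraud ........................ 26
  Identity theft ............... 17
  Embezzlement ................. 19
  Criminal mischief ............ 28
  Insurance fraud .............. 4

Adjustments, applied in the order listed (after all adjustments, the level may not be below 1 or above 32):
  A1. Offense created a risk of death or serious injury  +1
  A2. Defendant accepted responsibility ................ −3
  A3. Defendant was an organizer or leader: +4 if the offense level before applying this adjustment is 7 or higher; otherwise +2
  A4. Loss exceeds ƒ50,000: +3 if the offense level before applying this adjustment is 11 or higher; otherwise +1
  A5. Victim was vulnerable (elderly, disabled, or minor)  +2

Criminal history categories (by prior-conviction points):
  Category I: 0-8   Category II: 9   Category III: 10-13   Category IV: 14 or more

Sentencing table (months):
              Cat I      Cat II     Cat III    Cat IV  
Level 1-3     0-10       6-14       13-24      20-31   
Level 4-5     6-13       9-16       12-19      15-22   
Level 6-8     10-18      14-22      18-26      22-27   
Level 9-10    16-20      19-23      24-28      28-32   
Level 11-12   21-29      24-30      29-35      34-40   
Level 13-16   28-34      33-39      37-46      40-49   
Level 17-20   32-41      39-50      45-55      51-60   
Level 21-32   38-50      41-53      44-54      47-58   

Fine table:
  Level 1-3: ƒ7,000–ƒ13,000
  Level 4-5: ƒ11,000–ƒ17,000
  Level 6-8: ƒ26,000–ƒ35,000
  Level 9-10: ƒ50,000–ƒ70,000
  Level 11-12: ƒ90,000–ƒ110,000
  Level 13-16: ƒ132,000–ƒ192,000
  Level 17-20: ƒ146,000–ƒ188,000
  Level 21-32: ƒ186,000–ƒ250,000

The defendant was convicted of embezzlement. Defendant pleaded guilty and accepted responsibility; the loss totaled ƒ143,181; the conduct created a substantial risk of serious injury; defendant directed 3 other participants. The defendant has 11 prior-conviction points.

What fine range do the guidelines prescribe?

Base offense level for embezzlement: 19.
A1 applies: 19 + 1 = 20.
A2 applies: 20 − 3 = 17.
A3 applies (level before this adjustment is 17 ≥ 7, so +4): 17 + 4 = 21.
A4 applies (level before this adjustment is 21 ≥ 11, so +3): 21 + 3 = 24.
A5 does not apply.
Final offense level: 24.
Level 24 falls in the 21-32 band.
Fine table: Level 21-32 → ƒ186,000–ƒ250,000.

ƒ186,000–ƒ250,000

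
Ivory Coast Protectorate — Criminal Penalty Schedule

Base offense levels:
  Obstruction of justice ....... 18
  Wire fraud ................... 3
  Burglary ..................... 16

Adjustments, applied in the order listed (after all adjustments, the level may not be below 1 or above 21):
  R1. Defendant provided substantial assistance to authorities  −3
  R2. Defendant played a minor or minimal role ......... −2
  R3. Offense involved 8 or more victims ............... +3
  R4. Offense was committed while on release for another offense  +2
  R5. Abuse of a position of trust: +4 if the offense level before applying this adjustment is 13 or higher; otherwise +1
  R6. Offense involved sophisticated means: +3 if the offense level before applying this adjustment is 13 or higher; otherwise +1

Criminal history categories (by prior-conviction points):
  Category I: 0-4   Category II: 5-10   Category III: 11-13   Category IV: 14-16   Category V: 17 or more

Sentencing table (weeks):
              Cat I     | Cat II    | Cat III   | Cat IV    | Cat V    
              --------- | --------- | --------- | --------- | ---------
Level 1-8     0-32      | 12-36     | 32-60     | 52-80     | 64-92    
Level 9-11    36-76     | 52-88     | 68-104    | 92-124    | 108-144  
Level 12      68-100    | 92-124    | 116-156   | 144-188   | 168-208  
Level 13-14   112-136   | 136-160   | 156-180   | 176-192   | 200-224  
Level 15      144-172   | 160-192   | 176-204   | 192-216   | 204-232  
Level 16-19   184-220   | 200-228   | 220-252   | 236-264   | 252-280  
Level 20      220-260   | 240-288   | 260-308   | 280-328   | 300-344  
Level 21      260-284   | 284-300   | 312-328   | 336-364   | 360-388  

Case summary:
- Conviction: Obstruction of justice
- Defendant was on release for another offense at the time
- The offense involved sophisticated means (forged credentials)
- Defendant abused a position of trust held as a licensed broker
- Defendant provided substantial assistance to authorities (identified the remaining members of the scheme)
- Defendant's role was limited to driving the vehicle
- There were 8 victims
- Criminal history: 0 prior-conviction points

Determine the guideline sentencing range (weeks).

Base offense level for obstruction of justice: 18.
R1 applies: 18 − 3 = 15.
R2 applies: 15 − 2 = 13.
R3 applies: 13 + 3 = 16.
R4 applies: 16 + 2 = 18.
R5 applies (level before this adjustment is 18 ≥ 13, so +4): 18 + 4 = 22.
R6 applies (level before this adjustment is 22 ≥ 13, so +3): 22 + 3 = 25.
Level 25 exceeds the maximum of 21; capped at 21.
Final offense level: 21.
Criminal history: 0 prior points → Category I (0-4).
Level 21 falls in the 21 band.
Grid: Level 21 × Category I = 260-284 weeks.

260-284 weeks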